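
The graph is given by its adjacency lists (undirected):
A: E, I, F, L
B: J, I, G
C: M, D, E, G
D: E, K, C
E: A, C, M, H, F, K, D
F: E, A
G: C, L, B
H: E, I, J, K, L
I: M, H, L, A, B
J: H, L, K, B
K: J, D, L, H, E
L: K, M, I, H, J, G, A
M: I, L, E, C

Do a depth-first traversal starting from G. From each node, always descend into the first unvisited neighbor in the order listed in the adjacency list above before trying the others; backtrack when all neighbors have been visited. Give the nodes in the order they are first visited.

G, C, M, I, H, E, A, F, L, K, J, B, D

Visit G
G → C
C → M
M → I
I → H
H → E
E → A
A → F
A → L
L → K
K → J
J → B
K → D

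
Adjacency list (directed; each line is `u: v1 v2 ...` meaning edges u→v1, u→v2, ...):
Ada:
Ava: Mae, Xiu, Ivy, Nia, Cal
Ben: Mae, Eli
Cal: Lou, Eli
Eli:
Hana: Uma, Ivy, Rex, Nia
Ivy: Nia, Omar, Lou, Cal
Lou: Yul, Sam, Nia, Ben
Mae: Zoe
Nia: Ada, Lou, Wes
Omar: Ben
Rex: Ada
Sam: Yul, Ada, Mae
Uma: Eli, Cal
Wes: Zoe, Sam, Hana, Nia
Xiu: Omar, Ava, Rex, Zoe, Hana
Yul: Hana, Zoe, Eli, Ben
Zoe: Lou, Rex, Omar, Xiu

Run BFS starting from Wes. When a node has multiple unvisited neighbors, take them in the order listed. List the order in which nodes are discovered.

Visit Wes; enqueue Zoe, Sam, Hana, Nia → queue [Zoe, Sam, Hana, Nia]
Visit Zoe; enqueue Lou, Rex, Omar, Xiu → queue [Sam, Hana, Nia, Lou, Rex, Omar, Xiu]
Visit Sam; enqueue Yul, Ada, Mae → queue [Hana, Nia, Lou, Rex, Omar, Xiu, Yul, Ada, Mae]
Visit Hana; enqueue Uma, Ivy → queue [Nia, Lou, Rex, Omar, Xiu, Yul, Ada, Mae, Uma, Ivy]
Visit Nia → queue [Lou, Rex, Omar, Xiu, Yul, Ada, Mae, Uma, Ivy]
Visit Lou; enqueue Ben → queue [Rex, Omar, Xiu, Yul, Ada, Mae, Uma, Ivy, Ben]
Visit Rex → queue [Omar, Xiu, Yul, Ada, Mae, Uma, Ivy, Ben]
Visit Omar → queue [Xiu, Yul, Ada, Mae, Uma, Ivy, Ben]
Visit Xiu; enqueue Ava → queue [Yul, Ada, Mae, Uma, Ivy, Ben, Ava]
Visit Yul; enqueue Eli → queue [Ada, Mae, Uma, Ivy, Ben, Ava, Eli]
Visit Ada → queue [Mae, Uma, Ivy, Ben, Ava, Eli]
Visit Mae → queue [Uma, Ivy, Ben, Ava, Eli]
Visit Uma; enqueue Cal → queue [Ivy, Ben, Ava, Eli, Cal]
Visit Ivy → queue [Ben, Ava, Eli, Cal]
Visit Ben → queue [Ava, Eli, Cal]
Visit Ava → queue [Eli, Cal]
Visit Eli → queue [Cal]
Visit Cal → queue []

Wes Zoe Sam Hana Nia Lou Rex Omar Xiu Yul Ada Mae Uma Ivy Ben Ava Eli Cal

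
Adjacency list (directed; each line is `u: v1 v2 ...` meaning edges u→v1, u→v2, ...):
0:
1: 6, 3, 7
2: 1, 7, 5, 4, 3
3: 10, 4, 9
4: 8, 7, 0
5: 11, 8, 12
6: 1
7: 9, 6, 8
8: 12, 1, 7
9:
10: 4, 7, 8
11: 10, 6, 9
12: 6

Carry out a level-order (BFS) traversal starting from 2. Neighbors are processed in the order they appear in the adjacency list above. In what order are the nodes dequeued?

2, 1, 7, 5, 4, 3, 6, 9, 8, 11, 12, 0, 10

Visit 2; enqueue 1, 7, 5, 4, 3 → queue [1, 7, 5, 4, 3]
Visit 1; enqueue 6 → queue [7, 5, 4, 3, 6]
Visit 7; enqueue 9, 8 → queue [5, 4, 3, 6, 9, 8]
Visit 5; enqueue 11, 12 → queue [4, 3, 6, 9, 8, 11, 12]
Visit 4; enqueue 0 → queue [3, 6, 9, 8, 11, 12, 0]
Visit 3; enqueue 10 → queue [6, 9, 8, 11, 12, 0, 10]
Visit 6 → queue [9, 8, 11, 12, 0, 10]
Visit 9 → queue [8, 11, 12, 0, 10]
Visit 8 → queue [11, 12, 0, 10]
Visit 11 → queue [12, 0, 10]
Visit 12 → queue [0, 10]
Visit 0 → queue [10]
Visit 10 → queue []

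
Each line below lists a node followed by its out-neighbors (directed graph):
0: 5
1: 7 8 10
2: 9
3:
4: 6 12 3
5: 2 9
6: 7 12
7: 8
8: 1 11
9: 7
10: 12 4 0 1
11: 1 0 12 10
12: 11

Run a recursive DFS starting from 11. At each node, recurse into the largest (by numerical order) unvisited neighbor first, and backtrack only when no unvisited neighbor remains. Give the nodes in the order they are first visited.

11 → 12 → 10 → 4 → 6 → 7 → 8 → 1 → 3 → 0 → 5 → 9 → 2

Visit 11
11 → 12
11 → 10
10 → 4
4 → 6
6 → 7
7 → 8
8 → 1
4 → 3
10 → 0
0 → 5
5 → 9
5 → 2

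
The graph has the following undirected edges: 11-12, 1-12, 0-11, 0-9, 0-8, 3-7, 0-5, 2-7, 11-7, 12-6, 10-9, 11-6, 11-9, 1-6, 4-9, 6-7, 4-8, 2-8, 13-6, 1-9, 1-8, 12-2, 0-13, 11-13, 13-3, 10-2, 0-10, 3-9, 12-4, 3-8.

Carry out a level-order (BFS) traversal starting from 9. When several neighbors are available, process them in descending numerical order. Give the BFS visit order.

Visit 9; enqueue 11, 10, 4, 3, 1, 0 → queue [11, 10, 4, 3, 1, 0]
Visit 11; enqueue 13, 12, 7, 6 → queue [10, 4, 3, 1, 0, 13, 12, 7, 6]
Visit 10; enqueue 2 → queue [4, 3, 1, 0, 13, 12, 7, 6, 2]
Visit 4; enqueue 8 → queue [3, 1, 0, 13, 12, 7, 6, 2, 8]
Visit 3 → queue [1, 0, 13, 12, 7, 6, 2, 8]
Visit 1 → queue [0, 13, 12, 7, 6, 2, 8]
Visit 0; enqueue 5 → queue [13, 12, 7, 6, 2, 8, 5]
Visit 13 → queue [12, 7, 6, 2, 8, 5]
Visit 12 → queue [7, 6, 2, 8, 5]
Visit 7 → queue [6, 2, 8, 5]
Visit 6 → queue [2, 8, 5]
Visit 2 → queue [8, 5]
Visit 8 → queue [5]
Visit 5 → queue []

9, 11, 10, 4, 3, 1, 0, 13, 12, 7, 6, 2, 8, 5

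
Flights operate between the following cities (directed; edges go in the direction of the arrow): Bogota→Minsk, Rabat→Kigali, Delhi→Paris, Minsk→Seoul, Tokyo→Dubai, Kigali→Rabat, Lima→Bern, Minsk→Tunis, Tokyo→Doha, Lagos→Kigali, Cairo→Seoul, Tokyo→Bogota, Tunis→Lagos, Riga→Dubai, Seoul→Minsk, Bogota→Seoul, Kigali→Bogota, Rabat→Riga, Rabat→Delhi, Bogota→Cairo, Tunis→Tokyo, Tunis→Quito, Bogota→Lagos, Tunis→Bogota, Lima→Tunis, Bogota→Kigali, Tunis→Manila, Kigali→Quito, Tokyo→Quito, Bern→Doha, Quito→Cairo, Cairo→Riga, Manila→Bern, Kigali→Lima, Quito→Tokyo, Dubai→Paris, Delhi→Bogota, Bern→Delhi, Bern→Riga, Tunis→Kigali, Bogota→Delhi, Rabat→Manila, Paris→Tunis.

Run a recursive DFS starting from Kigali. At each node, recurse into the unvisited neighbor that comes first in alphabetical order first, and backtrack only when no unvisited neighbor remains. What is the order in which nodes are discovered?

Kigali, Bogota, Cairo, Riga, Dubai, Paris, Tunis, Lagos, Manila, Bern, Delhi, Doha, Quito, Tokyo, Seoul, Minsk, Lima, Rabat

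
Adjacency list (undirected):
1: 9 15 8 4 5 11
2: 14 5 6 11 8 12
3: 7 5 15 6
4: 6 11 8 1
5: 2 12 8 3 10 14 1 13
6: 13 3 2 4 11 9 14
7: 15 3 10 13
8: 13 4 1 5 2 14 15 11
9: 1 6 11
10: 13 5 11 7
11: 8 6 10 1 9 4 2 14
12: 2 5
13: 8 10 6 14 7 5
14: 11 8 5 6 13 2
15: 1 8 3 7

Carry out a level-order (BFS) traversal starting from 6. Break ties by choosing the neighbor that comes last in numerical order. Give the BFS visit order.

6, 14, 13, 11, 9, 4, 3, 2, 8, 5, 10, 7, 1, 15, 12

Visit 6; enqueue 14, 13, 11, 9, 4, 3, 2 → queue [14, 13, 11, 9, 4, 3, 2]
Visit 14; enqueue 8, 5 → queue [13, 11, 9, 4, 3, 2, 8, 5]
Visit 13; enqueue 10, 7 → queue [11, 9, 4, 3, 2, 8, 5, 10, 7]
Visit 11; enqueue 1 → queue [9, 4, 3, 2, 8, 5, 10, 7, 1]
Visit 9 → queue [4, 3, 2, 8, 5, 10, 7, 1]
Visit 4 → queue [3, 2, 8, 5, 10, 7, 1]
Visit 3; enqueue 15 → queue [2, 8, 5, 10, 7, 1, 15]
Visit 2; enqueue 12 → queue [8, 5, 10, 7, 1, 15, 12]
Visit 8 → queue [5, 10, 7, 1, 15, 12]
Visit 5 → queue [10, 7, 1, 15, 12]
Visit 10 → queue [7, 1, 15, 12]
Visit 7 → queue [1, 15, 12]
Visit 1 → queue [15, 12]
Visit 15 → queue [12]
Visit 12 → queue []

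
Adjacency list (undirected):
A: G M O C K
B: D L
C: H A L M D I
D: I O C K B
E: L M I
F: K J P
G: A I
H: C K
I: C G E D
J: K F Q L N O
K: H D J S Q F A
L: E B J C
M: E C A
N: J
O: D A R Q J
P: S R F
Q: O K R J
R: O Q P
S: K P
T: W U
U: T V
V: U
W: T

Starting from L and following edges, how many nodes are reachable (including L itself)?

19

BFS from L visits: L, E, B, J, C, M, I, D, K, F, Q, N, O, H, A, G, S, P, R
Reachable nodes: 19 of 23 total.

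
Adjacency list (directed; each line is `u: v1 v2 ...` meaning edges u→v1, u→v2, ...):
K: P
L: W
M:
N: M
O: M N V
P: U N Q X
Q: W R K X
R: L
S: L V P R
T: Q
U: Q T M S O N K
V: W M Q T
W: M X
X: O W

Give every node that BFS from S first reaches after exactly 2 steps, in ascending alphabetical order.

M, N, Q, T, U, W, X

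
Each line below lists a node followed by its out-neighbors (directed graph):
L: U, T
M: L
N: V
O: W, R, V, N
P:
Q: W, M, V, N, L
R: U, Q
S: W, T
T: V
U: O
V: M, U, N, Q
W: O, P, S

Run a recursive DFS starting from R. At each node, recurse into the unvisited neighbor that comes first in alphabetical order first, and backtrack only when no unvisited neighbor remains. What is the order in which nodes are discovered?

R, Q, L, T, V, M, N, U, O, W, P, S

Visit R
R → Q
Q → L
L → T
T → V
V → M
V → N
V → U
U → O
O → W
W → P
W → S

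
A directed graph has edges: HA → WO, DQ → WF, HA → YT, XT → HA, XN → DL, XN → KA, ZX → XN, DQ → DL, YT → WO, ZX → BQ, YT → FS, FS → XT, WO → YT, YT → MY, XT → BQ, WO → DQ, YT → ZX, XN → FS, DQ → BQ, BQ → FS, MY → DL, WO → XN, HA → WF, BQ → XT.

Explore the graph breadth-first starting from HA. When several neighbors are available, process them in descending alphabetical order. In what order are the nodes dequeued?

HA YT WO WF ZX MY FS XN DQ BQ DL XT KA

Visit HA; enqueue YT, WO, WF → queue [YT, WO, WF]
Visit YT; enqueue ZX, MY, FS → queue [WO, WF, ZX, MY, FS]
Visit WO; enqueue XN, DQ → queue [WF, ZX, MY, FS, XN, DQ]
Visit WF → queue [ZX, MY, FS, XN, DQ]
Visit ZX; enqueue BQ → queue [MY, FS, XN, DQ, BQ]
Visit MY; enqueue DL → queue [FS, XN, DQ, BQ, DL]
Visit FS; enqueue XT → queue [XN, DQ, BQ, DL, XT]
Visit XN; enqueue KA → queue [DQ, BQ, DL, XT, KA]
Visit DQ → queue [BQ, DL, XT, KA]
Visit BQ → queue [DL, XT, KA]
Visit DL → queue [XT, KA]
Visit XT → queue [KA]
Visit KA → queue []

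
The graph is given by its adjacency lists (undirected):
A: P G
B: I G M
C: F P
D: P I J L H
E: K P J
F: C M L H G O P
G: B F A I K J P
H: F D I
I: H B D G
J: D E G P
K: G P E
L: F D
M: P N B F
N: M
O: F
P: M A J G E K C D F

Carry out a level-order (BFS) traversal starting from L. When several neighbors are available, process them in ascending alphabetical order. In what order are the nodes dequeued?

L, D, F, H, I, J, P, C, G, M, O, B, E, A, K, N

Visit L; enqueue D, F → queue [D, F]
Visit D; enqueue H, I, J, P → queue [F, H, I, J, P]
Visit F; enqueue C, G, M, O → queue [H, I, J, P, C, G, M, O]
Visit H → queue [I, J, P, C, G, M, O]
Visit I; enqueue B → queue [J, P, C, G, M, O, B]
Visit J; enqueue E → queue [P, C, G, M, O, B, E]
Visit P; enqueue A, K → queue [C, G, M, O, B, E, A, K]
Visit C → queue [G, M, O, B, E, A, K]
Visit G → queue [M, O, B, E, A, K]
Visit M; enqueue N → queue [O, B, E, A, K, N]
Visit O → queue [B, E, A, K, N]
Visit B → queue [E, A, K, N]
Visit E → queue [A, K, N]
Visit A → queue [K, N]
Visit K → queue [N]
Visit N → queue []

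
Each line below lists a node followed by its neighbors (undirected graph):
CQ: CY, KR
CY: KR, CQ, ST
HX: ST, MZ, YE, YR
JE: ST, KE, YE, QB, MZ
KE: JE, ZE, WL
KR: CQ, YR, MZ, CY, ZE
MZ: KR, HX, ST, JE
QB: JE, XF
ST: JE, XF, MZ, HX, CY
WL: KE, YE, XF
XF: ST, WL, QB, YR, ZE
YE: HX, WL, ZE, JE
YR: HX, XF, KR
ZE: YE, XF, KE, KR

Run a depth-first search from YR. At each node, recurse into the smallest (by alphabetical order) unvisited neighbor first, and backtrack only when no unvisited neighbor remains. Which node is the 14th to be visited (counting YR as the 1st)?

Visit YR
YR → HX
HX → MZ
MZ → JE
JE → KE
KE → WL
WL → XF
XF → QB
XF → ST
ST → CY
CY → CQ
CQ → KR
KR → ZE
ZE → YE

Visit order: YR, HX, MZ, JE, KE, WL, XF, QB, ST, CY, CQ, KR, ZE, YE

YE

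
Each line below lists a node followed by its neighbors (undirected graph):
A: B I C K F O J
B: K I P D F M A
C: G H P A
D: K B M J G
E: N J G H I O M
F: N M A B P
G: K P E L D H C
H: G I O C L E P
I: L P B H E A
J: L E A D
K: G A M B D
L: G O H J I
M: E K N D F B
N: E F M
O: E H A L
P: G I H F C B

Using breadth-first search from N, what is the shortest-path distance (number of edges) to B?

2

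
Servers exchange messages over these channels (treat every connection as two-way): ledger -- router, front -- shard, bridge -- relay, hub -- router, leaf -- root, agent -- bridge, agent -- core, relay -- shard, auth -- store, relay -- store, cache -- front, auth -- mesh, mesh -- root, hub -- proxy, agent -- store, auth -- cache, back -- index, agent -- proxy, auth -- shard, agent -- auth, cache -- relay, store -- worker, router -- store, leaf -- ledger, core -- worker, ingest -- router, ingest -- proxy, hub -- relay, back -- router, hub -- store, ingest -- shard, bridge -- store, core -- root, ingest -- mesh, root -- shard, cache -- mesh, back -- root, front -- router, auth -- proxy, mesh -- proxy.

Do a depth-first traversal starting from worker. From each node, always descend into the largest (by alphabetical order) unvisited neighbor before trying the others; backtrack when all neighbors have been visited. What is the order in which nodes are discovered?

worker store router ledger leaf root shard relay hub proxy mesh ingest cache front auth agent core bridge back index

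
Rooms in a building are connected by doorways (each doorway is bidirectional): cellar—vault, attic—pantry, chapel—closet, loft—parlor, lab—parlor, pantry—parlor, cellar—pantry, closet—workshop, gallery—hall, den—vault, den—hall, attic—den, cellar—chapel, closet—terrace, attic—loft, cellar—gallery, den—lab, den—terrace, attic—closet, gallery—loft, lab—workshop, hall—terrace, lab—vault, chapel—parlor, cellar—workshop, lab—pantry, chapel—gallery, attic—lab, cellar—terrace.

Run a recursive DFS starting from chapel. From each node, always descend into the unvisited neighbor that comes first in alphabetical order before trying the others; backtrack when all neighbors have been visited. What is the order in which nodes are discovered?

chapel cellar gallery hall den attic closet terrace workshop lab pantry parlor loft vault

Visit chapel
chapel → cellar
cellar → gallery
gallery → hall
hall → den
den → attic
attic → closet
closet → terrace
closet → workshop
workshop → lab
lab → pantry
pantry → parlor
parlor → loft
lab → vault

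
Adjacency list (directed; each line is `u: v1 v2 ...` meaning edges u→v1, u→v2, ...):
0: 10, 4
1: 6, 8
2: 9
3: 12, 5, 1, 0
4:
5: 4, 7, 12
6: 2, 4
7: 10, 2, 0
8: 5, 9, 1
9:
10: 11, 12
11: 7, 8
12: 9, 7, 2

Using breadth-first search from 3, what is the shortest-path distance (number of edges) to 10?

Level 0: 3
Level 1: 0, 1, 5, 12
Level 2: 2, 4, 6, 7, 8, 9, 10
Level 3: 11
10 first appears at level 2.

2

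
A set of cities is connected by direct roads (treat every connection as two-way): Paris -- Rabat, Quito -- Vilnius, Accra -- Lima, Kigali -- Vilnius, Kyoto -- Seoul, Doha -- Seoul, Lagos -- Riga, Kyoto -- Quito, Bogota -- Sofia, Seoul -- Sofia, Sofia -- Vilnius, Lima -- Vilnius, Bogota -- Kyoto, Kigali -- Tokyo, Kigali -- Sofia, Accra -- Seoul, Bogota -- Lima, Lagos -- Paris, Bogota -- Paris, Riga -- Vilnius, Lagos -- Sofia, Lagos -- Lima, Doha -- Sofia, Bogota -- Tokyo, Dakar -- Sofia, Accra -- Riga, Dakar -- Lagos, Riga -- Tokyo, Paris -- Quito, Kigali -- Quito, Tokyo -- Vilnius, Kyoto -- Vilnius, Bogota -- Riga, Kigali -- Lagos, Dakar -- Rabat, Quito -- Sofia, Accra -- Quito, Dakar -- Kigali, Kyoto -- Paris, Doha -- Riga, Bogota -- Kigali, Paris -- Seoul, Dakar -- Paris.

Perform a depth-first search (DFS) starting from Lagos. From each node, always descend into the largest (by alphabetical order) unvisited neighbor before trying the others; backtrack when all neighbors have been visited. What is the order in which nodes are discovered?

Lagos Sofia Vilnius Tokyo Riga Doha Seoul Paris Rabat Dakar Kigali Quito Kyoto Bogota Lima Accra

Visit Lagos
Lagos → Sofia
Sofia → Vilnius
Vilnius → Tokyo
Tokyo → Riga
Riga → Doha
Doha → Seoul
Seoul → Paris
Paris → Rabat
Rabat → Dakar
Dakar → Kigali
Kigali → Quito
Quito → Kyoto
Kyoto → Bogota
Bogota → Lima
Lima → Accra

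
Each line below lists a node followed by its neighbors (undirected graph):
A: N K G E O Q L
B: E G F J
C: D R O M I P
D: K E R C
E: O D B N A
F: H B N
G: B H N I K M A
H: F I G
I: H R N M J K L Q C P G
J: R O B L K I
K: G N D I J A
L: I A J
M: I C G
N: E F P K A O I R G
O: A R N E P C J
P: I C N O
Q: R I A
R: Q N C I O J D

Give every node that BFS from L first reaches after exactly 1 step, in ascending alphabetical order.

A, I, J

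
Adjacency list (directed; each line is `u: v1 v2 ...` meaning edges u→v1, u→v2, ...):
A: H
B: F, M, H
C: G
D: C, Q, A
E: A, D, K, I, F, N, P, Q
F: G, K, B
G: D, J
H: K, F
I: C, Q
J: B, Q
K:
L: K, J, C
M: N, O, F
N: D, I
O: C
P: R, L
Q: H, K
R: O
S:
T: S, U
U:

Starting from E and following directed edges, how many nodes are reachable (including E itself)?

18

BFS from E visits: E, A, D, F, I, K, N, P, Q, H, C, B, G, L, R, M, J, O
Reachable nodes: 18 of 21 total.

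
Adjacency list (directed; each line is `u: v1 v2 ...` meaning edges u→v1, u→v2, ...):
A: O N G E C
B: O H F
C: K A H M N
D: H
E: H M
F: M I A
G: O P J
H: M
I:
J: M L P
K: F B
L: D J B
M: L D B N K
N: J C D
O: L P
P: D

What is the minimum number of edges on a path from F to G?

Level 0: F
Level 1: A, I, M
Level 2: B, C, D, E, G, K, L, N, O
Level 3: H, J, P
G first appears at level 2.

2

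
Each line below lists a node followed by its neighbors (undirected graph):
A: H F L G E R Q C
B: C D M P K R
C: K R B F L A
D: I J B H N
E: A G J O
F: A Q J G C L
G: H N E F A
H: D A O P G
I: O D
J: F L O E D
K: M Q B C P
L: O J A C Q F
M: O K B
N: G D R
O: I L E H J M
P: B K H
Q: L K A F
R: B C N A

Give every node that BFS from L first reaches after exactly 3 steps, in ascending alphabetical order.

N, P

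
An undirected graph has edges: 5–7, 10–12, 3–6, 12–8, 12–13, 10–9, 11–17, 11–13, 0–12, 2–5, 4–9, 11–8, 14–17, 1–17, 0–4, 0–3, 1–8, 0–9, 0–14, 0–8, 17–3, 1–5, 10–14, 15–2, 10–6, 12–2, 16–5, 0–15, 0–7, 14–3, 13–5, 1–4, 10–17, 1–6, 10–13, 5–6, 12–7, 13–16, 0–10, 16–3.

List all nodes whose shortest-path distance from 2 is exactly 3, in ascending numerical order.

Level 0: 2
Level 1: 5, 12, 15
Level 2: 0, 1, 6, 7, 8, 10, 13, 16
Level 3: 3, 4, 9, 11, 14, 17

3, 4, 9, 11, 14, 17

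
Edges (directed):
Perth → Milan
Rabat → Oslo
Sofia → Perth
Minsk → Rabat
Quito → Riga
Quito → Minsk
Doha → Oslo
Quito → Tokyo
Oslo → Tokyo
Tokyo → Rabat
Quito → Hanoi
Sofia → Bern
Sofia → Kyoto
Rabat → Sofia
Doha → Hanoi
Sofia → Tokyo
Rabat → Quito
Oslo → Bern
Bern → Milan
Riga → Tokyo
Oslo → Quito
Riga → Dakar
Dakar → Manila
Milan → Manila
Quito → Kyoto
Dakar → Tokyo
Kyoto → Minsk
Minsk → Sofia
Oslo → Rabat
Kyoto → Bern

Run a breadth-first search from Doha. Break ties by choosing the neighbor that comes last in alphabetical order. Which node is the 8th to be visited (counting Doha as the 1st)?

Visit Doha; enqueue Oslo, Hanoi → queue [Oslo, Hanoi]
Visit Oslo; enqueue Tokyo, Rabat, Quito, Bern → queue [Hanoi, Tokyo, Rabat, Quito, Bern]
Visit Hanoi → queue [Tokyo, Rabat, Quito, Bern]
Visit Tokyo → queue [Rabat, Quito, Bern]
Visit Rabat; enqueue Sofia → queue [Quito, Bern, Sofia]
Visit Quito; enqueue Riga, Minsk, Kyoto → queue [Bern, Sofia, Riga, Minsk, Kyoto]
Visit Bern; enqueue Milan → queue [Sofia, Riga, Minsk, Kyoto, Milan]
Visit Sofia; enqueue Perth → queue [Riga, Minsk, Kyoto, Milan, Perth]
Visit Riga; enqueue Dakar → queue [Minsk, Kyoto, Milan, Perth, Dakar]
Visit Minsk → queue [Kyoto, Milan, Perth, Dakar]
Visit Kyoto → queue [Milan, Perth, Dakar]
Visit Milan; enqueue Manila → queue [Perth, Dakar, Manila]
Visit Perth → queue [Dakar, Manila]
Visit Dakar → queue [Manila]
Visit Manila → queue []

Visit order: Doha, Oslo, Hanoi, Tokyo, Rabat, Quito, Bern, Sofia, Riga, Minsk, Kyoto, Milan, Perth, Dakar, Manila

Sofia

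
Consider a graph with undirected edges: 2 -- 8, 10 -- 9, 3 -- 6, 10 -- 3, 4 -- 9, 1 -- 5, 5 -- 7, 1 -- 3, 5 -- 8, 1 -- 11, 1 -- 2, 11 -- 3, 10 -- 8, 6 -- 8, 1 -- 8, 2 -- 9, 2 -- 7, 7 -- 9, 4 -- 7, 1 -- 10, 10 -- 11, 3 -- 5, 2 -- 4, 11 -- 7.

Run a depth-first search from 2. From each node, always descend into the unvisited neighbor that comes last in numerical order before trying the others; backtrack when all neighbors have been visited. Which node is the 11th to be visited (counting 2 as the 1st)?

Visit 2
2 → 9
9 → 10
10 → 11
11 → 7
7 → 5
5 → 8
8 → 6
6 → 3
3 → 1
7 → 4

Visit order: 2, 9, 10, 11, 7, 5, 8, 6, 3, 1, 4

4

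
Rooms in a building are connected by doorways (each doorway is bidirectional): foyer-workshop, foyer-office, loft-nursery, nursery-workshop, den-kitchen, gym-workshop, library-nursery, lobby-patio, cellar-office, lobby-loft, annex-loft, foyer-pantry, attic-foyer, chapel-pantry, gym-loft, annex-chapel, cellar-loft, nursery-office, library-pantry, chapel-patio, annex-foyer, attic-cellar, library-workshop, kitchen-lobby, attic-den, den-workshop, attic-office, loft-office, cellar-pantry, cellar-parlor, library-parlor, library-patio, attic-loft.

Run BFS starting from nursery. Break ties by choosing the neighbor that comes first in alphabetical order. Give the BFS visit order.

Visit nursery; enqueue library, loft, office, workshop → queue [library, loft, office, workshop]
Visit library; enqueue pantry, parlor, patio → queue [loft, office, workshop, pantry, parlor, patio]
Visit loft; enqueue annex, attic, cellar, gym, lobby → queue [office, workshop, pantry, parlor, patio, annex, attic, cellar, gym, lobby]
Visit office; enqueue foyer → queue [workshop, pantry, parlor, patio, annex, attic, cellar, gym, lobby, foyer]
Visit workshop; enqueue den → queue [pantry, parlor, patio, annex, attic, cellar, gym, lobby, foyer, den]
Visit pantry; enqueue chapel → queue [parlor, patio, annex, attic, cellar, gym, lobby, foyer, den, chapel]
Visit parlor → queue [patio, annex, attic, cellar, gym, lobby, foyer, den, chapel]
Visit patio → queue [annex, attic, cellar, gym, lobby, foyer, den, chapel]
Visit annex → queue [attic, cellar, gym, lobby, foyer, den, chapel]
Visit attic → queue [cellar, gym, lobby, foyer, den, chapel]
Visit cellar → queue [gym, lobby, foyer, den, chapel]
Visit gym → queue [lobby, foyer, den, chapel]
Visit lobby; enqueue kitchen → queue [foyer, den, chapel, kitchen]
Visit foyer → queue [den, chapel, kitchen]
Visit den → queue [chapel, kitchen]
Visit chapel → queue [kitchen]
Visit kitchen → queue []

nursery → library → loft → office → workshop → pantry → parlor → patio → annex → attic → cellar → gym → lobby → foyer → den → chapel → kitchen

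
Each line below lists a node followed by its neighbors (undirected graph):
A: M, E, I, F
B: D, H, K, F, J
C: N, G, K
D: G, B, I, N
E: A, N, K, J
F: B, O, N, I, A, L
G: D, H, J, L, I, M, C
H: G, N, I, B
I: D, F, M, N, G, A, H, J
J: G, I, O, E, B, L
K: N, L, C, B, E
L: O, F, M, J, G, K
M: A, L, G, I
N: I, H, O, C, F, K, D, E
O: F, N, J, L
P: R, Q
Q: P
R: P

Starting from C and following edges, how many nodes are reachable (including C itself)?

BFS from C visits: C, N, G, K, I, H, O, F, D, E, J, L, M, B, A
Reachable nodes: 15 of 18 total.

15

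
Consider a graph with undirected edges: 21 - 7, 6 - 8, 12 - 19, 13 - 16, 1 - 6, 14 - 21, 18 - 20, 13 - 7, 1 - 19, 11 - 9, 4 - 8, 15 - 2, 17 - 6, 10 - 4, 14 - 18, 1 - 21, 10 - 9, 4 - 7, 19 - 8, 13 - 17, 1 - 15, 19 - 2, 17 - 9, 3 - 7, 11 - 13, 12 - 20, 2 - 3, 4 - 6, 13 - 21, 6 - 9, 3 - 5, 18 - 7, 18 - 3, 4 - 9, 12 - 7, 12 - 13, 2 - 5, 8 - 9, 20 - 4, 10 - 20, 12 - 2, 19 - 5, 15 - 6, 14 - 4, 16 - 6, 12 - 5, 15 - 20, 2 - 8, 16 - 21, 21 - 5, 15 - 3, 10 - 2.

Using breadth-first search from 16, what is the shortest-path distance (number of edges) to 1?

2

Level 0: 16
Level 1: 6, 13, 21
Level 2: 1, 4, 5, 7, 8, 9, 11, 12, 14, 15, 17
Level 3: 2, 3, 10, 18, 19, 20
1 first appears at level 2.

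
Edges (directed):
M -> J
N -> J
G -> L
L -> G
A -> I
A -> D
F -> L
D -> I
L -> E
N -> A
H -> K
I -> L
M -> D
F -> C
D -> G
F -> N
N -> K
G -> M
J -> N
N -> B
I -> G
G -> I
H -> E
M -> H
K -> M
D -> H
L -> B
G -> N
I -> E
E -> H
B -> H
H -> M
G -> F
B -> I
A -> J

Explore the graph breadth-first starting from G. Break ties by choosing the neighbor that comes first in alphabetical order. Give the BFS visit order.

Visit G; enqueue F, I, L, M, N → queue [F, I, L, M, N]
Visit F; enqueue C → queue [I, L, M, N, C]
Visit I; enqueue E → queue [L, M, N, C, E]
Visit L; enqueue B → queue [M, N, C, E, B]
Visit M; enqueue D, H, J → queue [N, C, E, B, D, H, J]
Visit N; enqueue A, K → queue [C, E, B, D, H, J, A, K]
Visit C → queue [E, B, D, H, J, A, K]
Visit E → queue [B, D, H, J, A, K]
Visit B → queue [D, H, J, A, K]
Visit D → queue [H, J, A, K]
Visit H → queue [J, A, K]
Visit J → queue [A, K]
Visit A → queue [K]
Visit K → queue []

G F I L M N C E B D H J A K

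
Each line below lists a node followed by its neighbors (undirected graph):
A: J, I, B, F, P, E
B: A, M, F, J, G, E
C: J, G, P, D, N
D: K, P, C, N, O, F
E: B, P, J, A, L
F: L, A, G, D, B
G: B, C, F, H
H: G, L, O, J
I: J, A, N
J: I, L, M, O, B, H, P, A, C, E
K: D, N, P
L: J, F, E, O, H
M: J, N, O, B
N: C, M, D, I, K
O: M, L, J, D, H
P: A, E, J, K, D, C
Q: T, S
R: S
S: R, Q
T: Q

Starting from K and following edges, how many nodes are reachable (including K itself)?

16

BFS from K visits: K, D, N, P, C, O, F, M, I, A, E, J, G, L, H, B
Reachable nodes: 16 of 20 total.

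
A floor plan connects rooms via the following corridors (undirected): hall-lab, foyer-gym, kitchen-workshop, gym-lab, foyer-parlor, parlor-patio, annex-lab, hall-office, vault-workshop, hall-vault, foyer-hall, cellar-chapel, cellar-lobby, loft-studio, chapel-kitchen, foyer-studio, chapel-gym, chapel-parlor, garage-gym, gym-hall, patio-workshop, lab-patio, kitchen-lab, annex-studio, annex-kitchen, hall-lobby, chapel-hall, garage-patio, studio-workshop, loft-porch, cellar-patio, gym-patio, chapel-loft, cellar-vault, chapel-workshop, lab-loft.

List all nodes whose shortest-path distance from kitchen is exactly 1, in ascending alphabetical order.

annex, chapel, lab, workshop

Level 0: kitchen
Level 1: annex, chapel, lab, workshop
Level 2: cellar, gym, hall, loft, parlor, patio, studio, vault
Level 3: foyer, garage, lobby, office, porch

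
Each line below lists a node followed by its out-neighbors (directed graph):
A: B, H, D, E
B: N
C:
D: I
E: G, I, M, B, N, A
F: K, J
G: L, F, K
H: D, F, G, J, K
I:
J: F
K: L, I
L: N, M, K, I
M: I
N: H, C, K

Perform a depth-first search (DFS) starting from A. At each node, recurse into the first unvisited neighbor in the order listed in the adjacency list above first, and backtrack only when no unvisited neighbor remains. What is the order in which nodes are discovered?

A, B, N, H, D, I, F, K, L, M, J, G, C, E

Visit A
A → B
B → N
N → H
H → D
D → I
H → F
F → K
K → L
L → M
F → J
H → G
N → C
A → E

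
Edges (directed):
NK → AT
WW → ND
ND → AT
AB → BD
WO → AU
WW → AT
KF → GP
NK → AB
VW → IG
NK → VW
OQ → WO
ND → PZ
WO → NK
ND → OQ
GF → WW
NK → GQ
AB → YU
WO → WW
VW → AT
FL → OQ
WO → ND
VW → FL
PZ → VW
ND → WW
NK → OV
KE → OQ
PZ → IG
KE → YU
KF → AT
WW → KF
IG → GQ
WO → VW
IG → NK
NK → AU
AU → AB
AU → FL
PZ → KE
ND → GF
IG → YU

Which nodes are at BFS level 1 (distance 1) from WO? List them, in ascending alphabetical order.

Level 0: WO
Level 1: AU, ND, NK, VW, WW
Level 2: AB, AT, FL, GF, GQ, IG, KF, OQ, OV, PZ
Level 3: BD, GP, KE, YU

AU, ND, NK, VW, WW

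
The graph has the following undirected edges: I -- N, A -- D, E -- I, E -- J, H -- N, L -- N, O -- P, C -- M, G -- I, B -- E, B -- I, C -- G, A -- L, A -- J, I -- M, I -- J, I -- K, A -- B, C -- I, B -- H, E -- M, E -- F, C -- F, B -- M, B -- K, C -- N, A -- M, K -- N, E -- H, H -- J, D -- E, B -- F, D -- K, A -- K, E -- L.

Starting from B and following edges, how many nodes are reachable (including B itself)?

14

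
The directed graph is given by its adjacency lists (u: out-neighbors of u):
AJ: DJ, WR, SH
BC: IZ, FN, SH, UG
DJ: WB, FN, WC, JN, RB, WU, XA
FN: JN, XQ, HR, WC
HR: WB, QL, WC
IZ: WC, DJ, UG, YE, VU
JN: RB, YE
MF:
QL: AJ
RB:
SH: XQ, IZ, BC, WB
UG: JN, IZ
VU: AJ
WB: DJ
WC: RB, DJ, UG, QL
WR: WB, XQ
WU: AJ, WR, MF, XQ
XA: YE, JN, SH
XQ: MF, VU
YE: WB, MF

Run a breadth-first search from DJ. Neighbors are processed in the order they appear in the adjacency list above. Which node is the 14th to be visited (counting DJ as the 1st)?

Visit DJ; enqueue WB, FN, WC, JN, RB, WU, XA → queue [WB, FN, WC, JN, RB, WU, XA]
Visit WB → queue [FN, WC, JN, RB, WU, XA]
Visit FN; enqueue XQ, HR → queue [WC, JN, RB, WU, XA, XQ, HR]
Visit WC; enqueue UG, QL → queue [JN, RB, WU, XA, XQ, HR, UG, QL]
Visit JN; enqueue YE → queue [RB, WU, XA, XQ, HR, UG, QL, YE]
Visit RB → queue [WU, XA, XQ, HR, UG, QL, YE]
Visit WU; enqueue AJ, WR, MF → queue [XA, XQ, HR, UG, QL, YE, AJ, WR, MF]
Visit XA; enqueue SH → queue [XQ, HR, UG, QL, YE, AJ, WR, MF, SH]
Visit XQ; enqueue VU → queue [HR, UG, QL, YE, AJ, WR, MF, SH, VU]
Visit HR → queue [UG, QL, YE, AJ, WR, MF, SH, VU]
Visit UG; enqueue IZ → queue [QL, YE, AJ, WR, MF, SH, VU, IZ]
Visit QL → queue [YE, AJ, WR, MF, SH, VU, IZ]
Visit YE → queue [AJ, WR, MF, SH, VU, IZ]
Visit AJ → queue [WR, MF, SH, VU, IZ]
Visit WR → queue [MF, SH, VU, IZ]
Visit MF → queue [SH, VU, IZ]
Visit SH; enqueue BC → queue [VU, IZ, BC]
Visit VU → queue [IZ, BC]
Visit IZ → queue [BC]
Visit BC → queue []

Visit order: DJ, WB, FN, WC, JN, RB, WU, XA, XQ, HR, UG, QL, YE, AJ, WR, MF, SH, VU, IZ, BC

AJ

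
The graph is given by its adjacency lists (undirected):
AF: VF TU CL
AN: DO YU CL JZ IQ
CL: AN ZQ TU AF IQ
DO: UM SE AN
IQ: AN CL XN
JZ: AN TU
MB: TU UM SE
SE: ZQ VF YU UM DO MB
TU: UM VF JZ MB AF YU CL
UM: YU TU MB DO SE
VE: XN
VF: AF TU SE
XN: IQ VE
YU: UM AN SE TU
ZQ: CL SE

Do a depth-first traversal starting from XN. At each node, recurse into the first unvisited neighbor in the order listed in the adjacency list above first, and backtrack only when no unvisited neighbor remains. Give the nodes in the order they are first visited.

XN, IQ, AN, DO, UM, YU, SE, ZQ, CL, TU, VF, AF, JZ, MB, VE

Visit XN
XN → IQ
IQ → AN
AN → DO
DO → UM
UM → YU
YU → SE
SE → ZQ
ZQ → CL
CL → TU
TU → VF
VF → AF
TU → JZ
TU → MB
XN → VE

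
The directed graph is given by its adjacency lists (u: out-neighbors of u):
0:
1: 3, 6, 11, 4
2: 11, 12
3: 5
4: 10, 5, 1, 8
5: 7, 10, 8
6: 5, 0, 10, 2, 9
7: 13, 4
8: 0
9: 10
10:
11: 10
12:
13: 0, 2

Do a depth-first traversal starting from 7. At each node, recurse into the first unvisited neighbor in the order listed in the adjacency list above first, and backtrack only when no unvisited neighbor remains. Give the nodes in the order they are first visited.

Visit 7
7 → 13
13 → 0
13 → 2
2 → 11
11 → 10
2 → 12
7 → 4
4 → 5
5 → 8
4 → 1
1 → 3
1 → 6
6 → 9

7 -> 13 -> 0 -> 2 -> 11 -> 10 -> 12 -> 4 -> 5 -> 8 -> 1 -> 3 -> 6 -> 9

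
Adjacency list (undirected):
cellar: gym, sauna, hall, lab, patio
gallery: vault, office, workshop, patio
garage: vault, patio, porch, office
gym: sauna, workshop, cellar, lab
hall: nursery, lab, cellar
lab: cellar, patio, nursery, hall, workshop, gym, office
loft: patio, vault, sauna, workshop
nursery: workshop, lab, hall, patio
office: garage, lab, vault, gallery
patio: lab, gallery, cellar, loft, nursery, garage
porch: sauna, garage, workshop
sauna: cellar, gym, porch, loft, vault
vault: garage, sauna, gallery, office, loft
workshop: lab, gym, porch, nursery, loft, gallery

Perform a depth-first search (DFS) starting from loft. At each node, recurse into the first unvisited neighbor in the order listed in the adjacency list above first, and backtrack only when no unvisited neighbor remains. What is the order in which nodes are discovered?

Visit loft
loft → patio
patio → lab
lab → cellar
cellar → gym
gym → sauna
sauna → porch
porch → garage
garage → vault
vault → gallery
gallery → office
gallery → workshop
workshop → nursery
nursery → hall

loft → patio → lab → cellar → gym → sauna → porch → garage → vault → gallery → office → workshop → nursery → hall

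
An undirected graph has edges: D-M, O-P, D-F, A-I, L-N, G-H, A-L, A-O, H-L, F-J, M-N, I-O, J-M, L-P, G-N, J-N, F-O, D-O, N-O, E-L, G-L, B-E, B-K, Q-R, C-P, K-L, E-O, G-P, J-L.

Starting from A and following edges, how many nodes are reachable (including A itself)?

16

BFS from A visits: A, I, L, O, E, G, H, J, K, N, P, D, F, B, M, C
Reachable nodes: 16 of 18 total.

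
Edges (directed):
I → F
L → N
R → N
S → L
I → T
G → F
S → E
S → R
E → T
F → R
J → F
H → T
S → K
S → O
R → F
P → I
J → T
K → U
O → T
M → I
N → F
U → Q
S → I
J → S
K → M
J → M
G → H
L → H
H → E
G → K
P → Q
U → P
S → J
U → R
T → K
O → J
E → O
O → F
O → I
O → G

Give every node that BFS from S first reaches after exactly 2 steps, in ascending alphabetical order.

Level 0: S
Level 1: E, I, J, K, L, O, R
Level 2: F, G, H, M, N, T, U
Level 3: P, Q

F, G, H, M, N, T, U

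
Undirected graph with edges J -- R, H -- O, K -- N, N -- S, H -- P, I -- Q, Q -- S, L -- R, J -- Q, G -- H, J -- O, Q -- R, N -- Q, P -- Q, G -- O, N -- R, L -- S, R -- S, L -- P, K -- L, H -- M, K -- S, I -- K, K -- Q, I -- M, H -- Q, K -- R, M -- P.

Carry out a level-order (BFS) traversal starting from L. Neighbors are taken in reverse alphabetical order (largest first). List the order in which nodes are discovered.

L -> S -> R -> P -> K -> Q -> N -> J -> M -> H -> I -> O -> G

Visit L; enqueue S, R, P, K → queue [S, R, P, K]
Visit S; enqueue Q, N → queue [R, P, K, Q, N]
Visit R; enqueue J → queue [P, K, Q, N, J]
Visit P; enqueue M, H → queue [K, Q, N, J, M, H]
Visit K; enqueue I → queue [Q, N, J, M, H, I]
Visit Q → queue [N, J, M, H, I]
Visit N → queue [J, M, H, I]
Visit J; enqueue O → queue [M, H, I, O]
Visit M → queue [H, I, O]
Visit H; enqueue G → queue [I, O, G]
Visit I → queue [O, G]
Visit O → queue [G]
Visit G → queue []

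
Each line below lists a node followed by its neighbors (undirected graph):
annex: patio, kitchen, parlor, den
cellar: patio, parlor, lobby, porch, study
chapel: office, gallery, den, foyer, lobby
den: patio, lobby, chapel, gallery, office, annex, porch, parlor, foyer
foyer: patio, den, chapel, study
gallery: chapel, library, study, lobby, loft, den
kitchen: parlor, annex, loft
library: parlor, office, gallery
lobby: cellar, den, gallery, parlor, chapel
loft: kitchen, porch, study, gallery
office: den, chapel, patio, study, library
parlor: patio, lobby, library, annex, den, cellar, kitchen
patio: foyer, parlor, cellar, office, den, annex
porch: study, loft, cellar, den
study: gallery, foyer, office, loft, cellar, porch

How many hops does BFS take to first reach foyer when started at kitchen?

3

Level 0: kitchen
Level 1: annex, loft, parlor
Level 2: cellar, den, gallery, library, lobby, patio, porch, study
Level 3: chapel, foyer, office
foyer first appears at level 3.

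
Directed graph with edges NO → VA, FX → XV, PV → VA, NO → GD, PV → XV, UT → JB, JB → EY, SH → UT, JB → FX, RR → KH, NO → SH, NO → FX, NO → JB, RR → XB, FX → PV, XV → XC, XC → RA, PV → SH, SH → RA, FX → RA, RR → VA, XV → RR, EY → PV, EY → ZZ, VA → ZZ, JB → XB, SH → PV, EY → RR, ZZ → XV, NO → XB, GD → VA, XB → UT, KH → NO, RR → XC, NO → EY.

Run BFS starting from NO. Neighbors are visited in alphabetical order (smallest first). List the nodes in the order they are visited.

Visit NO; enqueue EY, FX, GD, JB, SH, VA, XB → queue [EY, FX, GD, JB, SH, VA, XB]
Visit EY; enqueue PV, RR, ZZ → queue [FX, GD, JB, SH, VA, XB, PV, RR, ZZ]
Visit FX; enqueue RA, XV → queue [GD, JB, SH, VA, XB, PV, RR, ZZ, RA, XV]
Visit GD → queue [JB, SH, VA, XB, PV, RR, ZZ, RA, XV]
Visit JB → queue [SH, VA, XB, PV, RR, ZZ, RA, XV]
Visit SH; enqueue UT → queue [VA, XB, PV, RR, ZZ, RA, XV, UT]
Visit VA → queue [XB, PV, RR, ZZ, RA, XV, UT]
Visit XB → queue [PV, RR, ZZ, RA, XV, UT]
Visit PV → queue [RR, ZZ, RA, XV, UT]
Visit RR; enqueue KH, XC → queue [ZZ, RA, XV, UT, KH, XC]
Visit ZZ → queue [RA, XV, UT, KH, XC]
Visit RA → queue [XV, UT, KH, XC]
Visit XV → queue [UT, KH, XC]
Visit UT → queue [KH, XC]
Visit KH → queue [XC]
Visit XC → queue []

NO -> EY -> FX -> GD -> JB -> SH -> VA -> XB -> PV -> RR -> ZZ -> RA -> XV -> UT -> KH -> XC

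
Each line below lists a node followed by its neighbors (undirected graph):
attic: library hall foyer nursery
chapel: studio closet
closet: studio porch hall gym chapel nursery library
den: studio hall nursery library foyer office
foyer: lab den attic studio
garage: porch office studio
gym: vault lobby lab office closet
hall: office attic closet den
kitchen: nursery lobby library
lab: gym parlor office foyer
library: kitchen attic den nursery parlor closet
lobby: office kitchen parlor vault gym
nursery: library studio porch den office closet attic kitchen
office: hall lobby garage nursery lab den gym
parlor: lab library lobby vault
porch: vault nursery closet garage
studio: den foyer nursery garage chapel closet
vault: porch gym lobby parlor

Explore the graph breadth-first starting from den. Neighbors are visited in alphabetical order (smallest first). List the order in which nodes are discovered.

Visit den; enqueue foyer, hall, library, nursery, office, studio → queue [foyer, hall, library, nursery, office, studio]
Visit foyer; enqueue attic, lab → queue [hall, library, nursery, office, studio, attic, lab]
Visit hall; enqueue closet → queue [library, nursery, office, studio, attic, lab, closet]
Visit library; enqueue kitchen, parlor → queue [nursery, office, studio, attic, lab, closet, kitchen, parlor]
Visit nursery; enqueue porch → queue [office, studio, attic, lab, closet, kitchen, parlor, porch]
Visit office; enqueue garage, gym, lobby → queue [studio, attic, lab, closet, kitchen, parlor, porch, garage, gym, lobby]
Visit studio; enqueue chapel → queue [attic, lab, closet, kitchen, parlor, porch, garage, gym, lobby, chapel]
Visit attic → queue [lab, closet, kitchen, parlor, porch, garage, gym, lobby, chapel]
Visit lab → queue [closet, kitchen, parlor, porch, garage, gym, lobby, chapel]
Visit closet → queue [kitchen, parlor, porch, garage, gym, lobby, chapel]
Visit kitchen → queue [parlor, porch, garage, gym, lobby, chapel]
Visit parlor; enqueue vault → queue [porch, garage, gym, lobby, chapel, vault]
Visit porch → queue [garage, gym, lobby, chapel, vault]
Visit garage → queue [gym, lobby, chapel, vault]
Visit gym → queue [lobby, chapel, vault]
Visit lobby → queue [chapel, vault]
Visit chapel → queue [vault]
Visit vault → queue []

den, foyer, hall, library, nursery, office, studio, attic, lab, closet, kitchen, parlor, porch, garage, gym, lobby, chapel, vault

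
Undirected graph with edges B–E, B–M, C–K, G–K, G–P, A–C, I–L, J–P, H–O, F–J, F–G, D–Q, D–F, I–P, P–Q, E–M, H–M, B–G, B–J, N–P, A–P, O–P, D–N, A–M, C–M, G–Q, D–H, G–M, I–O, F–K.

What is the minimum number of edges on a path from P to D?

Level 0: P
Level 1: A, G, I, J, N, O, Q
Level 2: B, C, D, F, H, K, L, M
Level 3: E
D first appears at level 2.

2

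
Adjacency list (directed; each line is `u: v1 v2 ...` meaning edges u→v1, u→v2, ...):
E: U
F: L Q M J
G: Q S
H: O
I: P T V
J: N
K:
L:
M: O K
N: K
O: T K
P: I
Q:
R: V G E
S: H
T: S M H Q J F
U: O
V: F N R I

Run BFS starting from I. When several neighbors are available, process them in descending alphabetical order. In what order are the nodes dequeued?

Visit I; enqueue V, T, P → queue [V, T, P]
Visit V; enqueue R, N, F → queue [T, P, R, N, F]
Visit T; enqueue S, Q, M, J, H → queue [P, R, N, F, S, Q, M, J, H]
Visit P → queue [R, N, F, S, Q, M, J, H]
Visit R; enqueue G, E → queue [N, F, S, Q, M, J, H, G, E]
Visit N; enqueue K → queue [F, S, Q, M, J, H, G, E, K]
Visit F; enqueue L → queue [S, Q, M, J, H, G, E, K, L]
Visit S → queue [Q, M, J, H, G, E, K, L]
Visit Q → queue [M, J, H, G, E, K, L]
Visit M; enqueue O → queue [J, H, G, E, K, L, O]
Visit J → queue [H, G, E, K, L, O]
Visit H → queue [G, E, K, L, O]
Visit G → queue [E, K, L, O]
Visit E; enqueue U → queue [K, L, O, U]
Visit K → queue [L, O, U]
Visit L → queue [O, U]
Visit O → queue [U]
Visit U → queue []

I, V, T, P, R, N, F, S, Q, M, J, H, G, E, K, L, O, U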